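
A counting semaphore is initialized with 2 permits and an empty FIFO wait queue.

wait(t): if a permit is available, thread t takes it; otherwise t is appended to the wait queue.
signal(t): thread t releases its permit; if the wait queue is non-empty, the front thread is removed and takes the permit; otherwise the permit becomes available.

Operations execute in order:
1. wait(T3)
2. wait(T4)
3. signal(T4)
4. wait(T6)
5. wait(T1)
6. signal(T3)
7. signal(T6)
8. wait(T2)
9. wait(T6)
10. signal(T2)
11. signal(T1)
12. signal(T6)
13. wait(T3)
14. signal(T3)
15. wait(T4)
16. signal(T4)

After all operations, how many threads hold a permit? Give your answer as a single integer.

Step 1: wait(T3) -> count=1 queue=[] holders={T3}
Step 2: wait(T4) -> count=0 queue=[] holders={T3,T4}
Step 3: signal(T4) -> count=1 queue=[] holders={T3}
Step 4: wait(T6) -> count=0 queue=[] holders={T3,T6}
Step 5: wait(T1) -> count=0 queue=[T1] holders={T3,T6}
Step 6: signal(T3) -> count=0 queue=[] holders={T1,T6}
Step 7: signal(T6) -> count=1 queue=[] holders={T1}
Step 8: wait(T2) -> count=0 queue=[] holders={T1,T2}
Step 9: wait(T6) -> count=0 queue=[T6] holders={T1,T2}
Step 10: signal(T2) -> count=0 queue=[] holders={T1,T6}
Step 11: signal(T1) -> count=1 queue=[] holders={T6}
Step 12: signal(T6) -> count=2 queue=[] holders={none}
Step 13: wait(T3) -> count=1 queue=[] holders={T3}
Step 14: signal(T3) -> count=2 queue=[] holders={none}
Step 15: wait(T4) -> count=1 queue=[] holders={T4}
Step 16: signal(T4) -> count=2 queue=[] holders={none}
Final holders: {none} -> 0 thread(s)

Answer: 0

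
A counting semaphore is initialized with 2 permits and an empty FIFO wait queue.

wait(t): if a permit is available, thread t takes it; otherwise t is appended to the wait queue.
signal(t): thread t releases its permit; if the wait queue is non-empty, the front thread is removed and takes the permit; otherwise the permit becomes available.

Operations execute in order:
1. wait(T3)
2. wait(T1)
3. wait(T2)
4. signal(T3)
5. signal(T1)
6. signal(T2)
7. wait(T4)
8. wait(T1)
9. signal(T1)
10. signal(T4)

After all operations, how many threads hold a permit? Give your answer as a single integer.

Step 1: wait(T3) -> count=1 queue=[] holders={T3}
Step 2: wait(T1) -> count=0 queue=[] holders={T1,T3}
Step 3: wait(T2) -> count=0 queue=[T2] holders={T1,T3}
Step 4: signal(T3) -> count=0 queue=[] holders={T1,T2}
Step 5: signal(T1) -> count=1 queue=[] holders={T2}
Step 6: signal(T2) -> count=2 queue=[] holders={none}
Step 7: wait(T4) -> count=1 queue=[] holders={T4}
Step 8: wait(T1) -> count=0 queue=[] holders={T1,T4}
Step 9: signal(T1) -> count=1 queue=[] holders={T4}
Step 10: signal(T4) -> count=2 queue=[] holders={none}
Final holders: {none} -> 0 thread(s)

Answer: 0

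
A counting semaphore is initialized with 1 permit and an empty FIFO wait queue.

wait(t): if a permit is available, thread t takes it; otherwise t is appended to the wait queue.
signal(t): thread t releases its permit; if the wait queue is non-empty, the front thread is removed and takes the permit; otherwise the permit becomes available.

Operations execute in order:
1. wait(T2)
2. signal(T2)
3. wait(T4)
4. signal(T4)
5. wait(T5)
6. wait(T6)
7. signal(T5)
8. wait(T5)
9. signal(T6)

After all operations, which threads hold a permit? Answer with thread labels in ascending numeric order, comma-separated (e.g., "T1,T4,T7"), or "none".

Step 1: wait(T2) -> count=0 queue=[] holders={T2}
Step 2: signal(T2) -> count=1 queue=[] holders={none}
Step 3: wait(T4) -> count=0 queue=[] holders={T4}
Step 4: signal(T4) -> count=1 queue=[] holders={none}
Step 5: wait(T5) -> count=0 queue=[] holders={T5}
Step 6: wait(T6) -> count=0 queue=[T6] holders={T5}
Step 7: signal(T5) -> count=0 queue=[] holders={T6}
Step 8: wait(T5) -> count=0 queue=[T5] holders={T6}
Step 9: signal(T6) -> count=0 queue=[] holders={T5}
Final holders: T5

Answer: T5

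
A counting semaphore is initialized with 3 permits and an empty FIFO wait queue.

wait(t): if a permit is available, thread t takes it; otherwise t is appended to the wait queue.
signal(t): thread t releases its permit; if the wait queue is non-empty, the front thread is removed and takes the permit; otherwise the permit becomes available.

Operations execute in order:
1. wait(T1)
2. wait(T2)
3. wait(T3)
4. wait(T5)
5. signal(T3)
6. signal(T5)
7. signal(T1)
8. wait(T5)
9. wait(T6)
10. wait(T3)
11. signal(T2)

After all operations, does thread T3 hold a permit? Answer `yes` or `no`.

Answer: yes

Derivation:
Step 1: wait(T1) -> count=2 queue=[] holders={T1}
Step 2: wait(T2) -> count=1 queue=[] holders={T1,T2}
Step 3: wait(T3) -> count=0 queue=[] holders={T1,T2,T3}
Step 4: wait(T5) -> count=0 queue=[T5] holders={T1,T2,T3}
Step 5: signal(T3) -> count=0 queue=[] holders={T1,T2,T5}
Step 6: signal(T5) -> count=1 queue=[] holders={T1,T2}
Step 7: signal(T1) -> count=2 queue=[] holders={T2}
Step 8: wait(T5) -> count=1 queue=[] holders={T2,T5}
Step 9: wait(T6) -> count=0 queue=[] holders={T2,T5,T6}
Step 10: wait(T3) -> count=0 queue=[T3] holders={T2,T5,T6}
Step 11: signal(T2) -> count=0 queue=[] holders={T3,T5,T6}
Final holders: {T3,T5,T6} -> T3 in holders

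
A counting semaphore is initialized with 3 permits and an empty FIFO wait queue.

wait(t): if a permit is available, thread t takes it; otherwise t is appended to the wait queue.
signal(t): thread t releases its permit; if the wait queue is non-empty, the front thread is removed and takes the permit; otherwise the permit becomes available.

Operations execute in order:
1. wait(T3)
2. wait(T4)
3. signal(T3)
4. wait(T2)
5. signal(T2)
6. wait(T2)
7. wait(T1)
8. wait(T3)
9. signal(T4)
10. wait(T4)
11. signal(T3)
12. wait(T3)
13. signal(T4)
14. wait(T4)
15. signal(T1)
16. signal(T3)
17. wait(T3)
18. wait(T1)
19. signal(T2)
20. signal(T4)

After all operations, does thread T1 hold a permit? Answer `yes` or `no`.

Answer: yes

Derivation:
Step 1: wait(T3) -> count=2 queue=[] holders={T3}
Step 2: wait(T4) -> count=1 queue=[] holders={T3,T4}
Step 3: signal(T3) -> count=2 queue=[] holders={T4}
Step 4: wait(T2) -> count=1 queue=[] holders={T2,T4}
Step 5: signal(T2) -> count=2 queue=[] holders={T4}
Step 6: wait(T2) -> count=1 queue=[] holders={T2,T4}
Step 7: wait(T1) -> count=0 queue=[] holders={T1,T2,T4}
Step 8: wait(T3) -> count=0 queue=[T3] holders={T1,T2,T4}
Step 9: signal(T4) -> count=0 queue=[] holders={T1,T2,T3}
Step 10: wait(T4) -> count=0 queue=[T4] holders={T1,T2,T3}
Step 11: signal(T3) -> count=0 queue=[] holders={T1,T2,T4}
Step 12: wait(T3) -> count=0 queue=[T3] holders={T1,T2,T4}
Step 13: signal(T4) -> count=0 queue=[] holders={T1,T2,T3}
Step 14: wait(T4) -> count=0 queue=[T4] holders={T1,T2,T3}
Step 15: signal(T1) -> count=0 queue=[] holders={T2,T3,T4}
Step 16: signal(T3) -> count=1 queue=[] holders={T2,T4}
Step 17: wait(T3) -> count=0 queue=[] holders={T2,T3,T4}
Step 18: wait(T1) -> count=0 queue=[T1] holders={T2,T3,T4}
Step 19: signal(T2) -> count=0 queue=[] holders={T1,T3,T4}
Step 20: signal(T4) -> count=1 queue=[] holders={T1,T3}
Final holders: {T1,T3} -> T1 in holders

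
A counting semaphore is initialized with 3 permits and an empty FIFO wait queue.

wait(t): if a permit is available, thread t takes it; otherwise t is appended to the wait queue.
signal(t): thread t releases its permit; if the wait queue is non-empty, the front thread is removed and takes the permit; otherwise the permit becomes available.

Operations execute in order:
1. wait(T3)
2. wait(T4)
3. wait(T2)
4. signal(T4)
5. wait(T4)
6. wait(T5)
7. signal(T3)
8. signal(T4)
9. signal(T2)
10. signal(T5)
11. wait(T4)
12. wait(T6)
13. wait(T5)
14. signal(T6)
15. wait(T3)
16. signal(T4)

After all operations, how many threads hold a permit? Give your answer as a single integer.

Step 1: wait(T3) -> count=2 queue=[] holders={T3}
Step 2: wait(T4) -> count=1 queue=[] holders={T3,T4}
Step 3: wait(T2) -> count=0 queue=[] holders={T2,T3,T4}
Step 4: signal(T4) -> count=1 queue=[] holders={T2,T3}
Step 5: wait(T4) -> count=0 queue=[] holders={T2,T3,T4}
Step 6: wait(T5) -> count=0 queue=[T5] holders={T2,T3,T4}
Step 7: signal(T3) -> count=0 queue=[] holders={T2,T4,T5}
Step 8: signal(T4) -> count=1 queue=[] holders={T2,T5}
Step 9: signal(T2) -> count=2 queue=[] holders={T5}
Step 10: signal(T5) -> count=3 queue=[] holders={none}
Step 11: wait(T4) -> count=2 queue=[] holders={T4}
Step 12: wait(T6) -> count=1 queue=[] holders={T4,T6}
Step 13: wait(T5) -> count=0 queue=[] holders={T4,T5,T6}
Step 14: signal(T6) -> count=1 queue=[] holders={T4,T5}
Step 15: wait(T3) -> count=0 queue=[] holders={T3,T4,T5}
Step 16: signal(T4) -> count=1 queue=[] holders={T3,T5}
Final holders: {T3,T5} -> 2 thread(s)

Answer: 2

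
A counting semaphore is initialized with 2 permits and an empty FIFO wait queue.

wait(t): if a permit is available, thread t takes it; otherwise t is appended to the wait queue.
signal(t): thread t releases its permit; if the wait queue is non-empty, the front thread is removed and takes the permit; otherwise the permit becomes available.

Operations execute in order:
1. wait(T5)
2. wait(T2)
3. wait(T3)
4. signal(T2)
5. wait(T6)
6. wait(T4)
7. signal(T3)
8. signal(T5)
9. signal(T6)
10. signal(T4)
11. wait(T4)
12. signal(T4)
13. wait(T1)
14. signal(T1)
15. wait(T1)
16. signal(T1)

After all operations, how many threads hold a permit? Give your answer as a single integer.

Step 1: wait(T5) -> count=1 queue=[] holders={T5}
Step 2: wait(T2) -> count=0 queue=[] holders={T2,T5}
Step 3: wait(T3) -> count=0 queue=[T3] holders={T2,T5}
Step 4: signal(T2) -> count=0 queue=[] holders={T3,T5}
Step 5: wait(T6) -> count=0 queue=[T6] holders={T3,T5}
Step 6: wait(T4) -> count=0 queue=[T6,T4] holders={T3,T5}
Step 7: signal(T3) -> count=0 queue=[T4] holders={T5,T6}
Step 8: signal(T5) -> count=0 queue=[] holders={T4,T6}
Step 9: signal(T6) -> count=1 queue=[] holders={T4}
Step 10: signal(T4) -> count=2 queue=[] holders={none}
Step 11: wait(T4) -> count=1 queue=[] holders={T4}
Step 12: signal(T4) -> count=2 queue=[] holders={none}
Step 13: wait(T1) -> count=1 queue=[] holders={T1}
Step 14: signal(T1) -> count=2 queue=[] holders={none}
Step 15: wait(T1) -> count=1 queue=[] holders={T1}
Step 16: signal(T1) -> count=2 queue=[] holders={none}
Final holders: {none} -> 0 thread(s)

Answer: 0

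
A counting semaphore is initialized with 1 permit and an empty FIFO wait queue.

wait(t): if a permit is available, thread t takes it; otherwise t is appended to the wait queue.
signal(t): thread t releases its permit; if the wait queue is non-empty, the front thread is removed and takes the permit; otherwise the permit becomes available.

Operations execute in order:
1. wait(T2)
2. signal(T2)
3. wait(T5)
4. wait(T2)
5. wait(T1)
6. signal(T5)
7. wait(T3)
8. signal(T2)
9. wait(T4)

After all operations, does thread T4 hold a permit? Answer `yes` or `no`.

Answer: no

Derivation:
Step 1: wait(T2) -> count=0 queue=[] holders={T2}
Step 2: signal(T2) -> count=1 queue=[] holders={none}
Step 3: wait(T5) -> count=0 queue=[] holders={T5}
Step 4: wait(T2) -> count=0 queue=[T2] holders={T5}
Step 5: wait(T1) -> count=0 queue=[T2,T1] holders={T5}
Step 6: signal(T5) -> count=0 queue=[T1] holders={T2}
Step 7: wait(T3) -> count=0 queue=[T1,T3] holders={T2}
Step 8: signal(T2) -> count=0 queue=[T3] holders={T1}
Step 9: wait(T4) -> count=0 queue=[T3,T4] holders={T1}
Final holders: {T1} -> T4 not in holders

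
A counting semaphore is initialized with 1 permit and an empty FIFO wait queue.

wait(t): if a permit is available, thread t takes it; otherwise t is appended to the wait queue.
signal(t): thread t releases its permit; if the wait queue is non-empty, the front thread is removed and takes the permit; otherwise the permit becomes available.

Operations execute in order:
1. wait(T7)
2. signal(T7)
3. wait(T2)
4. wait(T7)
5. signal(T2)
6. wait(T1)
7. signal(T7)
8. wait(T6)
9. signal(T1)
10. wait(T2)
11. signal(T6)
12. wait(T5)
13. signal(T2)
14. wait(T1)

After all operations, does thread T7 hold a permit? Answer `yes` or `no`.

Step 1: wait(T7) -> count=0 queue=[] holders={T7}
Step 2: signal(T7) -> count=1 queue=[] holders={none}
Step 3: wait(T2) -> count=0 queue=[] holders={T2}
Step 4: wait(T7) -> count=0 queue=[T7] holders={T2}
Step 5: signal(T2) -> count=0 queue=[] holders={T7}
Step 6: wait(T1) -> count=0 queue=[T1] holders={T7}
Step 7: signal(T7) -> count=0 queue=[] holders={T1}
Step 8: wait(T6) -> count=0 queue=[T6] holders={T1}
Step 9: signal(T1) -> count=0 queue=[] holders={T6}
Step 10: wait(T2) -> count=0 queue=[T2] holders={T6}
Step 11: signal(T6) -> count=0 queue=[] holders={T2}
Step 12: wait(T5) -> count=0 queue=[T5] holders={T2}
Step 13: signal(T2) -> count=0 queue=[] holders={T5}
Step 14: wait(T1) -> count=0 queue=[T1] holders={T5}
Final holders: {T5} -> T7 not in holders

Answer: no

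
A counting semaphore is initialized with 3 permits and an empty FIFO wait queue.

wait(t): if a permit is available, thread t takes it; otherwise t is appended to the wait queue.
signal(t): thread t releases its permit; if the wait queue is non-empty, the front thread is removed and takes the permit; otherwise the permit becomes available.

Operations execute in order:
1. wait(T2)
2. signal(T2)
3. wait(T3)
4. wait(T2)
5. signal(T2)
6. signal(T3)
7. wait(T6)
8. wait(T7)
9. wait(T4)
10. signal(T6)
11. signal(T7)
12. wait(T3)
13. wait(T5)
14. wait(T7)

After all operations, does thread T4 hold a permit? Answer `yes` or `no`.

Step 1: wait(T2) -> count=2 queue=[] holders={T2}
Step 2: signal(T2) -> count=3 queue=[] holders={none}
Step 3: wait(T3) -> count=2 queue=[] holders={T3}
Step 4: wait(T2) -> count=1 queue=[] holders={T2,T3}
Step 5: signal(T2) -> count=2 queue=[] holders={T3}
Step 6: signal(T3) -> count=3 queue=[] holders={none}
Step 7: wait(T6) -> count=2 queue=[] holders={T6}
Step 8: wait(T7) -> count=1 queue=[] holders={T6,T7}
Step 9: wait(T4) -> count=0 queue=[] holders={T4,T6,T7}
Step 10: signal(T6) -> count=1 queue=[] holders={T4,T7}
Step 11: signal(T7) -> count=2 queue=[] holders={T4}
Step 12: wait(T3) -> count=1 queue=[] holders={T3,T4}
Step 13: wait(T5) -> count=0 queue=[] holders={T3,T4,T5}
Step 14: wait(T7) -> count=0 queue=[T7] holders={T3,T4,T5}
Final holders: {T3,T4,T5} -> T4 in holders

Answer: yes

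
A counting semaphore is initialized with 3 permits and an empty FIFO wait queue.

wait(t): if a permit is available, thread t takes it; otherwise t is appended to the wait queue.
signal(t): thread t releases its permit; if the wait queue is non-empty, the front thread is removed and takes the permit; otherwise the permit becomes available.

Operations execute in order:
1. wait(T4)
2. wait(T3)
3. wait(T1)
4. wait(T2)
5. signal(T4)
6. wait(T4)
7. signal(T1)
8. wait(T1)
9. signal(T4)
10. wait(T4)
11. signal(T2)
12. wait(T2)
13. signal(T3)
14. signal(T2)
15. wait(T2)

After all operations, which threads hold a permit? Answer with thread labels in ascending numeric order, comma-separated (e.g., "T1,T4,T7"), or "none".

Answer: T1,T2,T4

Derivation:
Step 1: wait(T4) -> count=2 queue=[] holders={T4}
Step 2: wait(T3) -> count=1 queue=[] holders={T3,T4}
Step 3: wait(T1) -> count=0 queue=[] holders={T1,T3,T4}
Step 4: wait(T2) -> count=0 queue=[T2] holders={T1,T3,T4}
Step 5: signal(T4) -> count=0 queue=[] holders={T1,T2,T3}
Step 6: wait(T4) -> count=0 queue=[T4] holders={T1,T2,T3}
Step 7: signal(T1) -> count=0 queue=[] holders={T2,T3,T4}
Step 8: wait(T1) -> count=0 queue=[T1] holders={T2,T3,T4}
Step 9: signal(T4) -> count=0 queue=[] holders={T1,T2,T3}
Step 10: wait(T4) -> count=0 queue=[T4] holders={T1,T2,T3}
Step 11: signal(T2) -> count=0 queue=[] holders={T1,T3,T4}
Step 12: wait(T2) -> count=0 queue=[T2] holders={T1,T3,T4}
Step 13: signal(T3) -> count=0 queue=[] holders={T1,T2,T4}
Step 14: signal(T2) -> count=1 queue=[] holders={T1,T4}
Step 15: wait(T2) -> count=0 queue=[] holders={T1,T2,T4}
Final holders: T1,T2,T4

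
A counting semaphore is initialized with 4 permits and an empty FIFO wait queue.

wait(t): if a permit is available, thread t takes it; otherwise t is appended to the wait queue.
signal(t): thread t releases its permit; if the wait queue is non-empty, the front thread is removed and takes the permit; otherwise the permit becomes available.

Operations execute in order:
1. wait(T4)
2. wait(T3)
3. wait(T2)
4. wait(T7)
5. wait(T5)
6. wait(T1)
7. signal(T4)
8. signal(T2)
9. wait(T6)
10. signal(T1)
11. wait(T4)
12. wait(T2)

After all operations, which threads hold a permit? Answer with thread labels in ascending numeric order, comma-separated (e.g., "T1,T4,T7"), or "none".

Step 1: wait(T4) -> count=3 queue=[] holders={T4}
Step 2: wait(T3) -> count=2 queue=[] holders={T3,T4}
Step 3: wait(T2) -> count=1 queue=[] holders={T2,T3,T4}
Step 4: wait(T7) -> count=0 queue=[] holders={T2,T3,T4,T7}
Step 5: wait(T5) -> count=0 queue=[T5] holders={T2,T3,T4,T7}
Step 6: wait(T1) -> count=0 queue=[T5,T1] holders={T2,T3,T4,T7}
Step 7: signal(T4) -> count=0 queue=[T1] holders={T2,T3,T5,T7}
Step 8: signal(T2) -> count=0 queue=[] holders={T1,T3,T5,T7}
Step 9: wait(T6) -> count=0 queue=[T6] holders={T1,T3,T5,T7}
Step 10: signal(T1) -> count=0 queue=[] holders={T3,T5,T6,T7}
Step 11: wait(T4) -> count=0 queue=[T4] holders={T3,T5,T6,T7}
Step 12: wait(T2) -> count=0 queue=[T4,T2] holders={T3,T5,T6,T7}
Final holders: T3,T5,T6,T7

Answer: T3,T5,T6,T7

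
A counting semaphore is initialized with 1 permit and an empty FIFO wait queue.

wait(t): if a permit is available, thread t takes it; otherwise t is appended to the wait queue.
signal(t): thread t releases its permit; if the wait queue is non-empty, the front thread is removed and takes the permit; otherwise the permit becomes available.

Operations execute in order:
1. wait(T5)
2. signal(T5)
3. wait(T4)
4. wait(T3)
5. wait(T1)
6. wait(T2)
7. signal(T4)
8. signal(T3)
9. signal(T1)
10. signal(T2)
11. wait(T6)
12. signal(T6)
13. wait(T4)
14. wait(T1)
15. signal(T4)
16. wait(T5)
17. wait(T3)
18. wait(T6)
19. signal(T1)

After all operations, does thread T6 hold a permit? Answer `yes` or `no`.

Step 1: wait(T5) -> count=0 queue=[] holders={T5}
Step 2: signal(T5) -> count=1 queue=[] holders={none}
Step 3: wait(T4) -> count=0 queue=[] holders={T4}
Step 4: wait(T3) -> count=0 queue=[T3] holders={T4}
Step 5: wait(T1) -> count=0 queue=[T3,T1] holders={T4}
Step 6: wait(T2) -> count=0 queue=[T3,T1,T2] holders={T4}
Step 7: signal(T4) -> count=0 queue=[T1,T2] holders={T3}
Step 8: signal(T3) -> count=0 queue=[T2] holders={T1}
Step 9: signal(T1) -> count=0 queue=[] holders={T2}
Step 10: signal(T2) -> count=1 queue=[] holders={none}
Step 11: wait(T6) -> count=0 queue=[] holders={T6}
Step 12: signal(T6) -> count=1 queue=[] holders={none}
Step 13: wait(T4) -> count=0 queue=[] holders={T4}
Step 14: wait(T1) -> count=0 queue=[T1] holders={T4}
Step 15: signal(T4) -> count=0 queue=[] holders={T1}
Step 16: wait(T5) -> count=0 queue=[T5] holders={T1}
Step 17: wait(T3) -> count=0 queue=[T5,T3] holders={T1}
Step 18: wait(T6) -> count=0 queue=[T5,T3,T6] holders={T1}
Step 19: signal(T1) -> count=0 queue=[T3,T6] holders={T5}
Final holders: {T5} -> T6 not in holders

Answer: no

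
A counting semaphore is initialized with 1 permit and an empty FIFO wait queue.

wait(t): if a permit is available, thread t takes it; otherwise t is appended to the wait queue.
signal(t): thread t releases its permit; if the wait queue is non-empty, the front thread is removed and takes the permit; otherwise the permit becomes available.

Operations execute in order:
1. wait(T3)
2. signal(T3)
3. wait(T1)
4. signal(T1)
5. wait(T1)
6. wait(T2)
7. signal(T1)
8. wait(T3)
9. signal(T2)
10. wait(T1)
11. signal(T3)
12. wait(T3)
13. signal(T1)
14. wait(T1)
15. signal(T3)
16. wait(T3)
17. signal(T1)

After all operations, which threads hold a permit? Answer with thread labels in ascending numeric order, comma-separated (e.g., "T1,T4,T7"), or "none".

Answer: T3

Derivation:
Step 1: wait(T3) -> count=0 queue=[] holders={T3}
Step 2: signal(T3) -> count=1 queue=[] holders={none}
Step 3: wait(T1) -> count=0 queue=[] holders={T1}
Step 4: signal(T1) -> count=1 queue=[] holders={none}
Step 5: wait(T1) -> count=0 queue=[] holders={T1}
Step 6: wait(T2) -> count=0 queue=[T2] holders={T1}
Step 7: signal(T1) -> count=0 queue=[] holders={T2}
Step 8: wait(T3) -> count=0 queue=[T3] holders={T2}
Step 9: signal(T2) -> count=0 queue=[] holders={T3}
Step 10: wait(T1) -> count=0 queue=[T1] holders={T3}
Step 11: signal(T3) -> count=0 queue=[] holders={T1}
Step 12: wait(T3) -> count=0 queue=[T3] holders={T1}
Step 13: signal(T1) -> count=0 queue=[] holders={T3}
Step 14: wait(T1) -> count=0 queue=[T1] holders={T3}
Step 15: signal(T3) -> count=0 queue=[] holders={T1}
Step 16: wait(T3) -> count=0 queue=[T3] holders={T1}
Step 17: signal(T1) -> count=0 queue=[] holders={T3}
Final holders: T3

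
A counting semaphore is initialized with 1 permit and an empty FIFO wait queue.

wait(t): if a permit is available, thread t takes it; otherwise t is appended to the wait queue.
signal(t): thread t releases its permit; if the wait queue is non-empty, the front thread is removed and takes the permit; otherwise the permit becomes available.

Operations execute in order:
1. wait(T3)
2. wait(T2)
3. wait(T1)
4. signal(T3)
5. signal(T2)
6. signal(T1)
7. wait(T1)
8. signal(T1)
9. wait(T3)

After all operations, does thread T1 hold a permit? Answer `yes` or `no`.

Step 1: wait(T3) -> count=0 queue=[] holders={T3}
Step 2: wait(T2) -> count=0 queue=[T2] holders={T3}
Step 3: wait(T1) -> count=0 queue=[T2,T1] holders={T3}
Step 4: signal(T3) -> count=0 queue=[T1] holders={T2}
Step 5: signal(T2) -> count=0 queue=[] holders={T1}
Step 6: signal(T1) -> count=1 queue=[] holders={none}
Step 7: wait(T1) -> count=0 queue=[] holders={T1}
Step 8: signal(T1) -> count=1 queue=[] holders={none}
Step 9: wait(T3) -> count=0 queue=[] holders={T3}
Final holders: {T3} -> T1 not in holders

Answer: no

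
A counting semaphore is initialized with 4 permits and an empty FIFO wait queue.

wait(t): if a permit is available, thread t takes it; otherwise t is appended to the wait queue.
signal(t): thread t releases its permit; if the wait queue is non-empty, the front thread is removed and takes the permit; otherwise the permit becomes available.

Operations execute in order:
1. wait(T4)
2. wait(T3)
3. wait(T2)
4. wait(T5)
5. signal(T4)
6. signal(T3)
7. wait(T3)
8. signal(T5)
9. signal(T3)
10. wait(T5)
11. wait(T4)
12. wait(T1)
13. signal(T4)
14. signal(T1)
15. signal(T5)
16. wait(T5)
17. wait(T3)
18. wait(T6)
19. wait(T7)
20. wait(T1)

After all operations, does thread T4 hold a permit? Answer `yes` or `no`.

Answer: no

Derivation:
Step 1: wait(T4) -> count=3 queue=[] holders={T4}
Step 2: wait(T3) -> count=2 queue=[] holders={T3,T4}
Step 3: wait(T2) -> count=1 queue=[] holders={T2,T3,T4}
Step 4: wait(T5) -> count=0 queue=[] holders={T2,T3,T4,T5}
Step 5: signal(T4) -> count=1 queue=[] holders={T2,T3,T5}
Step 6: signal(T3) -> count=2 queue=[] holders={T2,T5}
Step 7: wait(T3) -> count=1 queue=[] holders={T2,T3,T5}
Step 8: signal(T5) -> count=2 queue=[] holders={T2,T3}
Step 9: signal(T3) -> count=3 queue=[] holders={T2}
Step 10: wait(T5) -> count=2 queue=[] holders={T2,T5}
Step 11: wait(T4) -> count=1 queue=[] holders={T2,T4,T5}
Step 12: wait(T1) -> count=0 queue=[] holders={T1,T2,T4,T5}
Step 13: signal(T4) -> count=1 queue=[] holders={T1,T2,T5}
Step 14: signal(T1) -> count=2 queue=[] holders={T2,T5}
Step 15: signal(T5) -> count=3 queue=[] holders={T2}
Step 16: wait(T5) -> count=2 queue=[] holders={T2,T5}
Step 17: wait(T3) -> count=1 queue=[] holders={T2,T3,T5}
Step 18: wait(T6) -> count=0 queue=[] holders={T2,T3,T5,T6}
Step 19: wait(T7) -> count=0 queue=[T7] holders={T2,T3,T5,T6}
Step 20: wait(T1) -> count=0 queue=[T7,T1] holders={T2,T3,T5,T6}
Final holders: {T2,T3,T5,T6} -> T4 not in holders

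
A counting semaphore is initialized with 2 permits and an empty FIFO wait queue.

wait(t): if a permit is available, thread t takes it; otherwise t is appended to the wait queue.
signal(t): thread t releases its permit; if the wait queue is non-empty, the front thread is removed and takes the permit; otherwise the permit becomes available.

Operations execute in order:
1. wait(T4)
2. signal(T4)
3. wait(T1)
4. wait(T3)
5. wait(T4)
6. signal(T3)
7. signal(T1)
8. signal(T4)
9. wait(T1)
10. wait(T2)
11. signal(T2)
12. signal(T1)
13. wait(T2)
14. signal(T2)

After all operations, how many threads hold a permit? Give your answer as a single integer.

Step 1: wait(T4) -> count=1 queue=[] holders={T4}
Step 2: signal(T4) -> count=2 queue=[] holders={none}
Step 3: wait(T1) -> count=1 queue=[] holders={T1}
Step 4: wait(T3) -> count=0 queue=[] holders={T1,T3}
Step 5: wait(T4) -> count=0 queue=[T4] holders={T1,T3}
Step 6: signal(T3) -> count=0 queue=[] holders={T1,T4}
Step 7: signal(T1) -> count=1 queue=[] holders={T4}
Step 8: signal(T4) -> count=2 queue=[] holders={none}
Step 9: wait(T1) -> count=1 queue=[] holders={T1}
Step 10: wait(T2) -> count=0 queue=[] holders={T1,T2}
Step 11: signal(T2) -> count=1 queue=[] holders={T1}
Step 12: signal(T1) -> count=2 queue=[] holders={none}
Step 13: wait(T2) -> count=1 queue=[] holders={T2}
Step 14: signal(T2) -> count=2 queue=[] holders={none}
Final holders: {none} -> 0 thread(s)

Answer: 0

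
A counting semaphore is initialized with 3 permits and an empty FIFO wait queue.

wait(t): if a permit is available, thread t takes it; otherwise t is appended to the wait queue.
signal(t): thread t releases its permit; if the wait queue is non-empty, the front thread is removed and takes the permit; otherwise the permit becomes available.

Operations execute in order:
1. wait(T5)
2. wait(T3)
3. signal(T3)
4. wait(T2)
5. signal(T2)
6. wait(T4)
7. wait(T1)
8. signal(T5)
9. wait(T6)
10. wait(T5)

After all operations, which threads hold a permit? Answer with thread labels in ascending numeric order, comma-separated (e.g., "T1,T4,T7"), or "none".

Answer: T1,T4,T6

Derivation:
Step 1: wait(T5) -> count=2 queue=[] holders={T5}
Step 2: wait(T3) -> count=1 queue=[] holders={T3,T5}
Step 3: signal(T3) -> count=2 queue=[] holders={T5}
Step 4: wait(T2) -> count=1 queue=[] holders={T2,T5}
Step 5: signal(T2) -> count=2 queue=[] holders={T5}
Step 6: wait(T4) -> count=1 queue=[] holders={T4,T5}
Step 7: wait(T1) -> count=0 queue=[] holders={T1,T4,T5}
Step 8: signal(T5) -> count=1 queue=[] holders={T1,T4}
Step 9: wait(T6) -> count=0 queue=[] holders={T1,T4,T6}
Step 10: wait(T5) -> count=0 queue=[T5] holders={T1,T4,T6}
Final holders: T1,T4,T6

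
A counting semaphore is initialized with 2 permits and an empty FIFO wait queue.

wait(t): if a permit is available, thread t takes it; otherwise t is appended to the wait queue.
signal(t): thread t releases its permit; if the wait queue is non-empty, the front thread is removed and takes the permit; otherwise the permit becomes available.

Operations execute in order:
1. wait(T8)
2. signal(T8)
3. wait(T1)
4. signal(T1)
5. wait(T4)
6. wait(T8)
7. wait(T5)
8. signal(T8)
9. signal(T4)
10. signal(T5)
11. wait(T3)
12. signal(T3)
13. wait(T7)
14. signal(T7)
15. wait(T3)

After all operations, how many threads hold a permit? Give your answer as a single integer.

Answer: 1

Derivation:
Step 1: wait(T8) -> count=1 queue=[] holders={T8}
Step 2: signal(T8) -> count=2 queue=[] holders={none}
Step 3: wait(T1) -> count=1 queue=[] holders={T1}
Step 4: signal(T1) -> count=2 queue=[] holders={none}
Step 5: wait(T4) -> count=1 queue=[] holders={T4}
Step 6: wait(T8) -> count=0 queue=[] holders={T4,T8}
Step 7: wait(T5) -> count=0 queue=[T5] holders={T4,T8}
Step 8: signal(T8) -> count=0 queue=[] holders={T4,T5}
Step 9: signal(T4) -> count=1 queue=[] holders={T5}
Step 10: signal(T5) -> count=2 queue=[] holders={none}
Step 11: wait(T3) -> count=1 queue=[] holders={T3}
Step 12: signal(T3) -> count=2 queue=[] holders={none}
Step 13: wait(T7) -> count=1 queue=[] holders={T7}
Step 14: signal(T7) -> count=2 queue=[] holders={none}
Step 15: wait(T3) -> count=1 queue=[] holders={T3}
Final holders: {T3} -> 1 thread(s)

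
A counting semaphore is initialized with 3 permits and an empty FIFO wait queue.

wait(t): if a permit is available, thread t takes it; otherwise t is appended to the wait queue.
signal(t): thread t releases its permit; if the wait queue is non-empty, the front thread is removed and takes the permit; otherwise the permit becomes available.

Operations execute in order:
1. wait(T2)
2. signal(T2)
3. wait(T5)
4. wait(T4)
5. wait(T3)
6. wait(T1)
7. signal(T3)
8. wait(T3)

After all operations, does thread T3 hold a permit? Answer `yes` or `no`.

Answer: no

Derivation:
Step 1: wait(T2) -> count=2 queue=[] holders={T2}
Step 2: signal(T2) -> count=3 queue=[] holders={none}
Step 3: wait(T5) -> count=2 queue=[] holders={T5}
Step 4: wait(T4) -> count=1 queue=[] holders={T4,T5}
Step 5: wait(T3) -> count=0 queue=[] holders={T3,T4,T5}
Step 6: wait(T1) -> count=0 queue=[T1] holders={T3,T4,T5}
Step 7: signal(T3) -> count=0 queue=[] holders={T1,T4,T5}
Step 8: wait(T3) -> count=0 queue=[T3] holders={T1,T4,T5}
Final holders: {T1,T4,T5} -> T3 not in holders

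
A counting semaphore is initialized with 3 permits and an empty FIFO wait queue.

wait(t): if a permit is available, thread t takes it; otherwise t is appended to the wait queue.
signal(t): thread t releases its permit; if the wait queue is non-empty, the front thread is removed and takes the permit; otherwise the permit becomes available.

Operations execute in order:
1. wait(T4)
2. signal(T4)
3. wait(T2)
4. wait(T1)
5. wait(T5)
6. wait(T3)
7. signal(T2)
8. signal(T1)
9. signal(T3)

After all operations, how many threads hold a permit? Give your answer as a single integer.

Step 1: wait(T4) -> count=2 queue=[] holders={T4}
Step 2: signal(T4) -> count=3 queue=[] holders={none}
Step 3: wait(T2) -> count=2 queue=[] holders={T2}
Step 4: wait(T1) -> count=1 queue=[] holders={T1,T2}
Step 5: wait(T5) -> count=0 queue=[] holders={T1,T2,T5}
Step 6: wait(T3) -> count=0 queue=[T3] holders={T1,T2,T5}
Step 7: signal(T2) -> count=0 queue=[] holders={T1,T3,T5}
Step 8: signal(T1) -> count=1 queue=[] holders={T3,T5}
Step 9: signal(T3) -> count=2 queue=[] holders={T5}
Final holders: {T5} -> 1 thread(s)

Answer: 1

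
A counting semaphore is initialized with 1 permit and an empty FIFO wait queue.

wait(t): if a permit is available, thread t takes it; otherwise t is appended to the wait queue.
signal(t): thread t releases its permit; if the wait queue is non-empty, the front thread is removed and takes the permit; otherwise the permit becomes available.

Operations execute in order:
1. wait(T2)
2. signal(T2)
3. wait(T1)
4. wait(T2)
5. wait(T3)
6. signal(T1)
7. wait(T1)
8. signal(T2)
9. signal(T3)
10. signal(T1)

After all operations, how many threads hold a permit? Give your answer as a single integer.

Answer: 0

Derivation:
Step 1: wait(T2) -> count=0 queue=[] holders={T2}
Step 2: signal(T2) -> count=1 queue=[] holders={none}
Step 3: wait(T1) -> count=0 queue=[] holders={T1}
Step 4: wait(T2) -> count=0 queue=[T2] holders={T1}
Step 5: wait(T3) -> count=0 queue=[T2,T3] holders={T1}
Step 6: signal(T1) -> count=0 queue=[T3] holders={T2}
Step 7: wait(T1) -> count=0 queue=[T3,T1] holders={T2}
Step 8: signal(T2) -> count=0 queue=[T1] holders={T3}
Step 9: signal(T3) -> count=0 queue=[] holders={T1}
Step 10: signal(T1) -> count=1 queue=[] holders={none}
Final holders: {none} -> 0 thread(s)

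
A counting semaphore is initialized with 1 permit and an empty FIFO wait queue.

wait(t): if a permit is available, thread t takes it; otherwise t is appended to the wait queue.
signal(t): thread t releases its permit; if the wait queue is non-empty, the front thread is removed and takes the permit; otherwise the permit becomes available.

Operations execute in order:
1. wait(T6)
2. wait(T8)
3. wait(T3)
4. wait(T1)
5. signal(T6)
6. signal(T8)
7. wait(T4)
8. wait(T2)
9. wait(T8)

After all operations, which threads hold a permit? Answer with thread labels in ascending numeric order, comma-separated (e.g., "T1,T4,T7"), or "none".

Answer: T3

Derivation:
Step 1: wait(T6) -> count=0 queue=[] holders={T6}
Step 2: wait(T8) -> count=0 queue=[T8] holders={T6}
Step 3: wait(T3) -> count=0 queue=[T8,T3] holders={T6}
Step 4: wait(T1) -> count=0 queue=[T8,T3,T1] holders={T6}
Step 5: signal(T6) -> count=0 queue=[T3,T1] holders={T8}
Step 6: signal(T8) -> count=0 queue=[T1] holders={T3}
Step 7: wait(T4) -> count=0 queue=[T1,T4] holders={T3}
Step 8: wait(T2) -> count=0 queue=[T1,T4,T2] holders={T3}
Step 9: wait(T8) -> count=0 queue=[T1,T4,T2,T8] holders={T3}
Final holders: T3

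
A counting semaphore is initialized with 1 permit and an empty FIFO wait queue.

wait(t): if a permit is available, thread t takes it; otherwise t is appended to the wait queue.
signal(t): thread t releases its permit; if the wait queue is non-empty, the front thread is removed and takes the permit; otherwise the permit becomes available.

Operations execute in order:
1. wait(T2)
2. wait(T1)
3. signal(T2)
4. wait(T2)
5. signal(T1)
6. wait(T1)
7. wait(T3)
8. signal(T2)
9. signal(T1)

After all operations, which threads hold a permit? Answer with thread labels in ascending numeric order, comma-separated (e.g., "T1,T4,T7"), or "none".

Answer: T3

Derivation:
Step 1: wait(T2) -> count=0 queue=[] holders={T2}
Step 2: wait(T1) -> count=0 queue=[T1] holders={T2}
Step 3: signal(T2) -> count=0 queue=[] holders={T1}
Step 4: wait(T2) -> count=0 queue=[T2] holders={T1}
Step 5: signal(T1) -> count=0 queue=[] holders={T2}
Step 6: wait(T1) -> count=0 queue=[T1] holders={T2}
Step 7: wait(T3) -> count=0 queue=[T1,T3] holders={T2}
Step 8: signal(T2) -> count=0 queue=[T3] holders={T1}
Step 9: signal(T1) -> count=0 queue=[] holders={T3}
Final holders: T3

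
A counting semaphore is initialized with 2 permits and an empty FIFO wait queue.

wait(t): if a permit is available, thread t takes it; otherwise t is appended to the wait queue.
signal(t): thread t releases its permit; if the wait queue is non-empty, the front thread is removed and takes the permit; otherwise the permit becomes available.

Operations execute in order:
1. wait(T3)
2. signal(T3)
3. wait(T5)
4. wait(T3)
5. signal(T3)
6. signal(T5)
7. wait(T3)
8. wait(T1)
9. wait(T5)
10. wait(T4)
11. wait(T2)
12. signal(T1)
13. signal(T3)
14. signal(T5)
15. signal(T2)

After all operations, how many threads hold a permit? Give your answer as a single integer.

Step 1: wait(T3) -> count=1 queue=[] holders={T3}
Step 2: signal(T3) -> count=2 queue=[] holders={none}
Step 3: wait(T5) -> count=1 queue=[] holders={T5}
Step 4: wait(T3) -> count=0 queue=[] holders={T3,T5}
Step 5: signal(T3) -> count=1 queue=[] holders={T5}
Step 6: signal(T5) -> count=2 queue=[] holders={none}
Step 7: wait(T3) -> count=1 queue=[] holders={T3}
Step 8: wait(T1) -> count=0 queue=[] holders={T1,T3}
Step 9: wait(T5) -> count=0 queue=[T5] holders={T1,T3}
Step 10: wait(T4) -> count=0 queue=[T5,T4] holders={T1,T3}
Step 11: wait(T2) -> count=0 queue=[T5,T4,T2] holders={T1,T3}
Step 12: signal(T1) -> count=0 queue=[T4,T2] holders={T3,T5}
Step 13: signal(T3) -> count=0 queue=[T2] holders={T4,T5}
Step 14: signal(T5) -> count=0 queue=[] holders={T2,T4}
Step 15: signal(T2) -> count=1 queue=[] holders={T4}
Final holders: {T4} -> 1 thread(s)

Answer: 1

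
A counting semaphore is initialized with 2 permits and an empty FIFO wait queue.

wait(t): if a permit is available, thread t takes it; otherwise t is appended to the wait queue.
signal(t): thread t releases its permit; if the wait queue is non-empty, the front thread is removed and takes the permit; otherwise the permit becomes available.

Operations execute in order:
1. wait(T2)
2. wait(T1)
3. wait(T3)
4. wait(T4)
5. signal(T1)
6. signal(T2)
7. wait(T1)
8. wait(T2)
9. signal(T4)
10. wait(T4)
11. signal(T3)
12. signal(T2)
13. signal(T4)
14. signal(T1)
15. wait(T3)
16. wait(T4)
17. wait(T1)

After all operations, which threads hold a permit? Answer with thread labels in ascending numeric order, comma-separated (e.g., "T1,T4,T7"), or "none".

Answer: T3,T4

Derivation:
Step 1: wait(T2) -> count=1 queue=[] holders={T2}
Step 2: wait(T1) -> count=0 queue=[] holders={T1,T2}
Step 3: wait(T3) -> count=0 queue=[T3] holders={T1,T2}
Step 4: wait(T4) -> count=0 queue=[T3,T4] holders={T1,T2}
Step 5: signal(T1) -> count=0 queue=[T4] holders={T2,T3}
Step 6: signal(T2) -> count=0 queue=[] holders={T3,T4}
Step 7: wait(T1) -> count=0 queue=[T1] holders={T3,T4}
Step 8: wait(T2) -> count=0 queue=[T1,T2] holders={T3,T4}
Step 9: signal(T4) -> count=0 queue=[T2] holders={T1,T3}
Step 10: wait(T4) -> count=0 queue=[T2,T4] holders={T1,T3}
Step 11: signal(T3) -> count=0 queue=[T4] holders={T1,T2}
Step 12: signal(T2) -> count=0 queue=[] holders={T1,T4}
Step 13: signal(T4) -> count=1 queue=[] holders={T1}
Step 14: signal(T1) -> count=2 queue=[] holders={none}
Step 15: wait(T3) -> count=1 queue=[] holders={T3}
Step 16: wait(T4) -> count=0 queue=[] holders={T3,T4}
Step 17: wait(T1) -> count=0 queue=[T1] holders={T3,T4}
Final holders: T3,T4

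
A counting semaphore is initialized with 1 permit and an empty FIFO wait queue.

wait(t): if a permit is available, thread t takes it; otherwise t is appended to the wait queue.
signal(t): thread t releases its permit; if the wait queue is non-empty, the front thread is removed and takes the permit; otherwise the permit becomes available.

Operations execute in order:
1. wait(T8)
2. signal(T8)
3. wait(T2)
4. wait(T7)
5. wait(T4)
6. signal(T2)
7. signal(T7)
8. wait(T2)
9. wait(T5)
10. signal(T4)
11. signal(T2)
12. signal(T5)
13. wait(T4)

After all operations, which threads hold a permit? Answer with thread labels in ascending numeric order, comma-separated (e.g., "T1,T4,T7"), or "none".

Step 1: wait(T8) -> count=0 queue=[] holders={T8}
Step 2: signal(T8) -> count=1 queue=[] holders={none}
Step 3: wait(T2) -> count=0 queue=[] holders={T2}
Step 4: wait(T7) -> count=0 queue=[T7] holders={T2}
Step 5: wait(T4) -> count=0 queue=[T7,T4] holders={T2}
Step 6: signal(T2) -> count=0 queue=[T4] holders={T7}
Step 7: signal(T7) -> count=0 queue=[] holders={T4}
Step 8: wait(T2) -> count=0 queue=[T2] holders={T4}
Step 9: wait(T5) -> count=0 queue=[T2,T5] holders={T4}
Step 10: signal(T4) -> count=0 queue=[T5] holders={T2}
Step 11: signal(T2) -> count=0 queue=[] holders={T5}
Step 12: signal(T5) -> count=1 queue=[] holders={none}
Step 13: wait(T4) -> count=0 queue=[] holders={T4}
Final holders: T4

Answer: T4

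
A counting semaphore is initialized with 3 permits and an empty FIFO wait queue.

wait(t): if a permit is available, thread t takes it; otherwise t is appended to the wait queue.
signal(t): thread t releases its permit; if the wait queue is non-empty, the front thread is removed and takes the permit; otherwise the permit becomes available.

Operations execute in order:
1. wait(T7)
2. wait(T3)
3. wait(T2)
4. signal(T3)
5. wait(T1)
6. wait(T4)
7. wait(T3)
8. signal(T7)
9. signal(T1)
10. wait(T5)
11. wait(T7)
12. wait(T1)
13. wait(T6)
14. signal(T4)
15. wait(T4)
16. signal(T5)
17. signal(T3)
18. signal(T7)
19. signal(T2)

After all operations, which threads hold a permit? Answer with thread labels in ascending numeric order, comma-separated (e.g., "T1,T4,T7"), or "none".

Step 1: wait(T7) -> count=2 queue=[] holders={T7}
Step 2: wait(T3) -> count=1 queue=[] holders={T3,T7}
Step 3: wait(T2) -> count=0 queue=[] holders={T2,T3,T7}
Step 4: signal(T3) -> count=1 queue=[] holders={T2,T7}
Step 5: wait(T1) -> count=0 queue=[] holders={T1,T2,T7}
Step 6: wait(T4) -> count=0 queue=[T4] holders={T1,T2,T7}
Step 7: wait(T3) -> count=0 queue=[T4,T3] holders={T1,T2,T7}
Step 8: signal(T7) -> count=0 queue=[T3] holders={T1,T2,T4}
Step 9: signal(T1) -> count=0 queue=[] holders={T2,T3,T4}
Step 10: wait(T5) -> count=0 queue=[T5] holders={T2,T3,T4}
Step 11: wait(T7) -> count=0 queue=[T5,T7] holders={T2,T3,T4}
Step 12: wait(T1) -> count=0 queue=[T5,T7,T1] holders={T2,T3,T4}
Step 13: wait(T6) -> count=0 queue=[T5,T7,T1,T6] holders={T2,T3,T4}
Step 14: signal(T4) -> count=0 queue=[T7,T1,T6] holders={T2,T3,T5}
Step 15: wait(T4) -> count=0 queue=[T7,T1,T6,T4] holders={T2,T3,T5}
Step 16: signal(T5) -> count=0 queue=[T1,T6,T4] holders={T2,T3,T7}
Step 17: signal(T3) -> count=0 queue=[T6,T4] holders={T1,T2,T7}
Step 18: signal(T7) -> count=0 queue=[T4] holders={T1,T2,T6}
Step 19: signal(T2) -> count=0 queue=[] holders={T1,T4,T6}
Final holders: T1,T4,T6

Answer: T1,T4,T6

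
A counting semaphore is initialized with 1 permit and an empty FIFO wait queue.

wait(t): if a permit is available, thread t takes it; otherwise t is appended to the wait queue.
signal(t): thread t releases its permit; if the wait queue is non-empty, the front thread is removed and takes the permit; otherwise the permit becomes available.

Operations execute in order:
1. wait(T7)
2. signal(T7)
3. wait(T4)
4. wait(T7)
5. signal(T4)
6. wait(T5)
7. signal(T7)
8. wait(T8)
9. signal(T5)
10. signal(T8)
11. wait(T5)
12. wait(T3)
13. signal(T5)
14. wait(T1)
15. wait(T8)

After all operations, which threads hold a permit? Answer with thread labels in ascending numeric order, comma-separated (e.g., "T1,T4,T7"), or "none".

Step 1: wait(T7) -> count=0 queue=[] holders={T7}
Step 2: signal(T7) -> count=1 queue=[] holders={none}
Step 3: wait(T4) -> count=0 queue=[] holders={T4}
Step 4: wait(T7) -> count=0 queue=[T7] holders={T4}
Step 5: signal(T4) -> count=0 queue=[] holders={T7}
Step 6: wait(T5) -> count=0 queue=[T5] holders={T7}
Step 7: signal(T7) -> count=0 queue=[] holders={T5}
Step 8: wait(T8) -> count=0 queue=[T8] holders={T5}
Step 9: signal(T5) -> count=0 queue=[] holders={T8}
Step 10: signal(T8) -> count=1 queue=[] holders={none}
Step 11: wait(T5) -> count=0 queue=[] holders={T5}
Step 12: wait(T3) -> count=0 queue=[T3] holders={T5}
Step 13: signal(T5) -> count=0 queue=[] holders={T3}
Step 14: wait(T1) -> count=0 queue=[T1] holders={T3}
Step 15: wait(T8) -> count=0 queue=[T1,T8] holders={T3}
Final holders: T3

Answer: T3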